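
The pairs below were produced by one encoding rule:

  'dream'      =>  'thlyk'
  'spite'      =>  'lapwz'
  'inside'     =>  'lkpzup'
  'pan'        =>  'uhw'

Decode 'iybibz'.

suburb

Read the word backwards and shift each letter +7.
Reversing it on iybibz: shift back: i−7=b, y−7=r, b−7=u, i−7=b, b−7=u, z−7=s → brubus; then reverse → suburb.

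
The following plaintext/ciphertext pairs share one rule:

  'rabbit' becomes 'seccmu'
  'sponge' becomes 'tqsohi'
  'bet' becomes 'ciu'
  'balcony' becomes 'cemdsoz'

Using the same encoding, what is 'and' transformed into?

The shift depends on letter class: consonant r→s is +1, but vowel a→e is +4. Two shifts are in play — +4 for a/e/i/o/u, +1 for every other letter.
For and: a(vowel)+4=e, n(cons)+1=o, d(cons)+1=e.

eoe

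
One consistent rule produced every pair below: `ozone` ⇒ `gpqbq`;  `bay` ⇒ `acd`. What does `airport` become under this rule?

The output letters match the input read backwards, each shifted +2: ozone reversed is enozo. Read the word backwards and shift each letter +2.
On airport: reverse → tropria; then shift: t+2=v, r+2=t, o+2=q, p+2=r, r+2=t, i+2=k, a+2=c.

vtqrtkc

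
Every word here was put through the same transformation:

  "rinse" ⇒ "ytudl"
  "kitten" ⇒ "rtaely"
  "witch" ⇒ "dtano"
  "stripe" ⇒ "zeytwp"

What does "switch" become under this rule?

A repeating key of period 2 is used — shifts +7, +11 over and over.
On switch: s+7=z, w+11=h, i+7=p, t+11=e, c+7=j, h+11=s.

zhpejs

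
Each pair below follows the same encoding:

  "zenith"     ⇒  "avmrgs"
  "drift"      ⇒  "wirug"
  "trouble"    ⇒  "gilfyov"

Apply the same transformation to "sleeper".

This is the alphabet-reversal cipher (Atbash): a becomes z, b becomes y, etc.
Applying it to sleeper: s↔h, l↔o, e↔v, e↔v, p↔k, e↔v, r↔i.

hovvkvi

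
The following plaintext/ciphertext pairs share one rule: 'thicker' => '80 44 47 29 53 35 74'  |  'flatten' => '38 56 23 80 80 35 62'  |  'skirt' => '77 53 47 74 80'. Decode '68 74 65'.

pro

t(#20)→80 and h(#8)→44: differences scale by 3, so n = 3·pos + 20. The formula is n = 3×(alphabet index, a=1) + 20.
Reversing it on 68 74 65: 68→(68−20)÷3=16=p, 74→(74−20)÷3=18=r, 65→(65−20)÷3=15=o.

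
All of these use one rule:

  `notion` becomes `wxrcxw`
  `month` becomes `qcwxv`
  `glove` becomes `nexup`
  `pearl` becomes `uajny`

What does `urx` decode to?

The output letters match the input read backwards, each shifted +9: notion reversed is noiton. Read the word backwards and shift each letter +9.
Undoing it on urx: shift back: u−9=l, r−9=i, x−9=o → lio; then reverse → oil.

oil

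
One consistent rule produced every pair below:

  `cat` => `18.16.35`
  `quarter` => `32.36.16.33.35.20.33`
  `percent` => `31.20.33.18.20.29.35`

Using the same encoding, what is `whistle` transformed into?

38.23.24.34.35.27.20

c is letter #3 and maps to 18: an offset of 15. The number is (letter's place in the alphabet, a=1) + 15.
On whistle: w=23→38, h=8→23, i=9→24, s=19→34, t=20→35, l=12→27, e=5→20.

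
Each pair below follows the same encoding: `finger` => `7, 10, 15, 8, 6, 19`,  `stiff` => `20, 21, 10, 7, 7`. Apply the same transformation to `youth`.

26, 16, 22, 21, 9

f is letter #6 and maps to 7: an offset of 1. The number is (letter's place in the alphabet, a=1) + 1.
Applying it to youth: y=25→26, o=15→16, u=21→22, t=20→21, h=8→9.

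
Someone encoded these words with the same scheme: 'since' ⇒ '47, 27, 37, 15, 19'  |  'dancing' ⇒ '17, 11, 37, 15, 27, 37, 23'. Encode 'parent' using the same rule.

41, 11, 45, 19, 37, 49

s(#19)→47 and i(#9)→27: differences scale by 2, so n = 2·pos + 9. With a=1..z=26, the number is 2·pos + 9.
Applying it to parent: p=16→41, a=1→11, r=18→45, e=5→19, n=14→37, t=20→49.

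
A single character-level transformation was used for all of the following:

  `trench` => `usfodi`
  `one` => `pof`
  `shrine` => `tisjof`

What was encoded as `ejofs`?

Each letter is shifted forward by 1 in the alphabet (a Caesar shift of +1).
Decoding ejofs: e−1=d, j−1=i, o−1=n, f−1=e, s−1=r.

diner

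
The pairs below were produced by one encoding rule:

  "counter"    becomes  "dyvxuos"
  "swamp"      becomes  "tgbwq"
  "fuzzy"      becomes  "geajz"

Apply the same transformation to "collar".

It's a Vigenère-style cipher with numeric key [1,10]: position i shifts by key[i mod 2].
Applying it to collar: c+1=d, o+10=y, l+1=m, l+10=v, a+1=b, r+10=b.

dymvbb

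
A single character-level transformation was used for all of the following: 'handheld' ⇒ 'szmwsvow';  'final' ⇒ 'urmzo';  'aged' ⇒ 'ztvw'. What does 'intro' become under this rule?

rmgil

Each pair mirrors across the alphabet (h↔s, a↔z, n↔m): positions sum to 25. This is the alphabet-reversal cipher (Atbash): a becomes z, b becomes y, etc.
On intro: i↔r, n↔m, t↔g, r↔i, o↔l.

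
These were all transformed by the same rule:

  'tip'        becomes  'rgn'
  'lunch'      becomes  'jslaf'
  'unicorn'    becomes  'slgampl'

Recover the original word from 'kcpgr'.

merit

Compare letters: t→r is +24, i→g is +24, p→n is +24 — a constant shift. Each letter is shifted forward by 24 in the alphabet (a Caesar shift of +24).
Undoing it on kcpgr: k−24=m, c−24=e, p−24=r, g−24=i, r−24=t.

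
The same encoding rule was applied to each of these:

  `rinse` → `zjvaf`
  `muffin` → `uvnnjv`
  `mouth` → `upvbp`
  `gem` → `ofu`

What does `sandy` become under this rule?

The shift depends on letter class: consonant r→z is +8, but vowel i→j is +1. Vowels shift forward by 1 and consonants shift forward by 8.
For sandy: s(cons)+8=a, a(vowel)+1=b, n(cons)+8=v, d(cons)+8=l, y(cons)+8=g.

abvlg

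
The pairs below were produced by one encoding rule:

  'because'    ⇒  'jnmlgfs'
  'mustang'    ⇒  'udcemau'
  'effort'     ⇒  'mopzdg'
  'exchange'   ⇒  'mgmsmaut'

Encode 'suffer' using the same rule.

adpqqe

The shift increases by 1 at each position, starting from +8: 8, 9, 10, ….
On suffer: s+8=a, u+9=d, f+10=p, f+11=q, e+12=q, r+13=e.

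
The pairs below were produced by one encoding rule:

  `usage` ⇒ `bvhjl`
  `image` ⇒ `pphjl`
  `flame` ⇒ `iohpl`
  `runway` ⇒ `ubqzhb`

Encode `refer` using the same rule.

The shift depends on letter class: consonant s→v is +3, but vowel u→b is +7. The rule splits by letter class: vowels +7, consonants +3.
For refer: r(cons)+3=u, e(vowel)+7=l, f(cons)+3=i, e(vowel)+7=l, r(cons)+3=u.

ulilu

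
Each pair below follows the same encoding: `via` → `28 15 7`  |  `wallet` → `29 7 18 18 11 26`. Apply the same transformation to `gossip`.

13 21 25 25 15 22

v is letter #22 and maps to 28: an offset of 6. Letters become their 1-based position plus 6 (so a→7, b→8, …).
On gossip: g=7→13, o=15→21, s=19→25, s=19→25, i=9→15, p=16→22.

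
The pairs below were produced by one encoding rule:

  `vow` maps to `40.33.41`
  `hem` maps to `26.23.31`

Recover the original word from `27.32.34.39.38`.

v is letter #22 and maps to 40: an offset of 18. The number is (letter's place in the alphabet, a=1) + 18.
Decoding 27.32.34.39.38: 27→(27−18)÷1=9=i, 32→(32−18)÷1=14=n, 34→(34−18)÷1=16=p, 39→(39−18)÷1=21=u, 38→(38−18)÷1=20=t.

input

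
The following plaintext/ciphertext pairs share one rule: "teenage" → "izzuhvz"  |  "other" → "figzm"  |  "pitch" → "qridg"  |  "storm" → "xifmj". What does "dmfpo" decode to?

Each letter's alphabet position (a=0..z=25) is mapped through 11·x+7 mod 26 — an affine cipher.
Undoing it on dmfpo: d(3)→19·(3−7)≡2=c; m(12)→19·(12−7)≡17=r; f(5)→19·(5−7)≡14=o; p(15)→19·(15−7)≡22=w; o(14)→19·(14−7)≡3=d (all mod 26).

crowd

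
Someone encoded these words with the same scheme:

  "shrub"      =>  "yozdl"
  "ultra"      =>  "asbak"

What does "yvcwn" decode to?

sound

In shrub: s→y is +6, h→o is +7, r→z is +8, u→d is +9 — the shift increases by 1 each position. Each letter shifts forward by (position + 6), i.e. 6, 7, 8, … — the shift grows by one for each successive letter.
Undoing it on yvcwn: y−6=s, v−7=o, c−8=u, w−9=n, n−10=d.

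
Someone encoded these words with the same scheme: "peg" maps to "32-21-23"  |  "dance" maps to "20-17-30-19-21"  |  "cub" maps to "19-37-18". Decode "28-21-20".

led

p is letter #16 and maps to 32: an offset of 16. Letters become their 1-based position plus 16 (so a→17, b→18, …).
Decoding 28-21-20: 28→(28−16)÷1=12=l, 21→(21−16)÷1=5=e, 20→(20−16)÷1=4=d.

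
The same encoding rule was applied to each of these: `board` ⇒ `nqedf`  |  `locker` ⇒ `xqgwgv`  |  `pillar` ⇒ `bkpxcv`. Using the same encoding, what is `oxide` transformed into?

azmpg

Shifts by position in board: pos 0: b→n (+12), pos 1: o→q (+2), pos 2: a→e (+4), pos 3: r→d (+12), pos 4: d→f (+2) — repeating every 3. It's a Vigenère-style cipher with numeric key [12,2,4]: position i shifts by key[i mod 3].
Applying it to oxide: o+12=a, x+2=z, i+4=m, d+12=p, e+2=g.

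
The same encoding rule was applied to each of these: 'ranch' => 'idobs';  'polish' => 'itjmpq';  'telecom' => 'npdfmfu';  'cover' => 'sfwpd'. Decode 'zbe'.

Read the word backwards and shift each letter +1.
Reversing it on zbe: shift back: z−1=y, b−1=a, e−1=d → yad; then reverse → day.

day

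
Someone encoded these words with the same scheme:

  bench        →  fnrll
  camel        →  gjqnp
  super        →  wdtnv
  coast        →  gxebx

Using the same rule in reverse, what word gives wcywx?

stunt

Shifts by position in bench: pos 0: b→f (+4), pos 1: e→n (+9), pos 2: n→r (+4), pos 3: c→l (+9) — repeating every 2. The shifts repeat in a cycle of length 2: positions 0,1,… shift by +4, +9, then the pattern repeats.
Reversing it on wcywx: w−4=s, c−9=t, y−4=u, w−9=n, x−4=t.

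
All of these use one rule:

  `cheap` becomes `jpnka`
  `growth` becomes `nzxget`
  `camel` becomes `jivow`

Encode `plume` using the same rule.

In cheap: c→j is +7, h→p is +8, e→n is +9, a→k is +10 — the shift increases by 1 each position. The shift increases by 1 at each position, starting from +7: 7, 8, 9, ….
For plume: p+7=w, l+8=t, u+9=d, m+10=w, e+11=p.

wtdwp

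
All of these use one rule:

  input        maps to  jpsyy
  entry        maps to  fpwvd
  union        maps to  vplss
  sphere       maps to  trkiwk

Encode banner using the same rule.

In input: i→j is +1, n→p is +2, p→s is +3, u→y is +4 — the shift increases by 1 each position. The shift increases by 1 at each position, starting from +1: 1, 2, 3, ….
On banner: b+1=c, a+2=c, n+3=q, n+4=r, e+5=j, r+6=x.

ccqrjx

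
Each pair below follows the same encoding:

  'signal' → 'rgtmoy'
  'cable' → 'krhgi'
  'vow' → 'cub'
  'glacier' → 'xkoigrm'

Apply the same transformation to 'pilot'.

The output letters match the input read backwards, each shifted +6: signal reversed is langis. Read the word backwards and shift each letter +6.
On pilot: reverse → tolip; then shift: t+6=z, o+6=u, l+6=r, i+6=o, p+6=v.

zurov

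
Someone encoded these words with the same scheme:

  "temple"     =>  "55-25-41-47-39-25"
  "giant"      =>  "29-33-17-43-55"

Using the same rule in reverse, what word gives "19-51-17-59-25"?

brave

t(#20)→55 and e(#5)→25: differences scale by 2, so n = 2·pos + 15. Each letter becomes 2×(its alphabet position, a=1..z=26) + 15.
Reversing it on 19-51-17-59-25: 19→(19−15)÷2=2=b, 51→(51−15)÷2=18=r, 17→(17−15)÷2=1=a, 59→(59−15)÷2=22=v, 25→(25−15)÷2=5=e.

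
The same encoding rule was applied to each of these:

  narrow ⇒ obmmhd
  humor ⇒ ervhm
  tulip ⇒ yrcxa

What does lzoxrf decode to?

genius

n(13)→o(14) and a(0)→b(1) fit y≡19x+1 (mod 26); the inverse of 19 mod 26 is 11. Treating letters as 0–25, the rule is x ↦ 19x + 1 (mod 26).
Reversing it on lzoxrf: l(11)→11·(11−1)≡6=g; z(25)→11·(25−1)≡4=e; o(14)→11·(14−1)≡13=n; x(23)→11·(23−1)≡8=i; r(17)→11·(17−1)≡20=u; f(5)→11·(5−1)≡18=s (all mod 26).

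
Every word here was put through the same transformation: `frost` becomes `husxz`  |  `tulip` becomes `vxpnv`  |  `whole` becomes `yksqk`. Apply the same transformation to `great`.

In frost: f→h is +2, r→u is +3, o→s is +4, s→x is +5 — the shift increases by 1 each position. Each letter shifts forward by (position + 2), i.e. 2, 3, 4, … — the shift grows by one for each successive letter.
Applying it to great: g+2=i, r+3=u, e+4=i, a+5=f, t+6=z.

iuifz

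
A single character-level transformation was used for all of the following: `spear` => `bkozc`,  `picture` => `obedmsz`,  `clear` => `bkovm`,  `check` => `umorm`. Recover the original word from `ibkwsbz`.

The output letters match the input read backwards, each shifted +10: spear reversed is raeps. Two steps: reverse the string, then apply a Caesar shift of +10.
Decoding ibkwsbz: shift back: i−10=y, b−10=r, k−10=a, w−10=m, s−10=i, b−10=r, z−10=p → yramirp; then reverse → primary.

primary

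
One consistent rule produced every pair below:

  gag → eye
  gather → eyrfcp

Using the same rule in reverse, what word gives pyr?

rat

Compare letters: g→e is +24, a→y is +24, g→e is +24 — a constant shift. It's a constant shift of +24 (ROT24).
Reversing it on pyr: p−24=r, y−24=a, r−24=t.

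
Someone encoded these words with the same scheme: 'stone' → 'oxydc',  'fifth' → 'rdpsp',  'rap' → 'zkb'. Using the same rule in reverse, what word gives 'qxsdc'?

sting

Read the word backwards and shift each letter +10.
Undoing it on qxsdc: shift back: q−10=g, x−10=n, s−10=i, d−10=t, c−10=s → gnits; then reverse → sting.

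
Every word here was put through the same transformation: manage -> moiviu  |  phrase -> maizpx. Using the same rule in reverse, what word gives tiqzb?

The output letters match the input read backwards, each shifted +8: manage reversed is eganam. The word is reversed, then every letter is shifted forward by 8.
Decoding tiqzb: shift back: t−8=l, i−8=a, q−8=i, z−8=r, b−8=t → lairt; then reverse → trial.

trial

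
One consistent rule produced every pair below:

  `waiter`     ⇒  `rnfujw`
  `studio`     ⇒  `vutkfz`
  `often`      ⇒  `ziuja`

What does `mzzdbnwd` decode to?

bookmark

Treating letters as 0–25, the rule is x ↦ 25x + 13 (mod 26).
Decoding mzzdbnwd: m(12)→25·(12−13)≡1=b; z(25)→25·(25−13)≡14=o; z(25)→25·(25−13)≡14=o; d(3)→25·(3−13)≡10=k; b(1)→25·(1−13)≡12=m; n(13)→25·(13−13)≡0=a; w(22)→25·(22−13)≡17=r; d(3)→25·(3−13)≡10=k (all mod 26).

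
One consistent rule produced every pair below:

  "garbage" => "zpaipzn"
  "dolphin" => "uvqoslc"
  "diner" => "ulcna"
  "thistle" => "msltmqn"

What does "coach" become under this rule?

bvpbs

g(6)→z(25) and a(0)→p(15) fit y≡19x+15 (mod 26); the inverse of 19 mod 26 is 11. This is an affine cipher: with a=0,…,z=25, each position x becomes (19x+15) mod 26.
For coach: c(2)→19·2+15≡1=b; o(14)→19·14+15≡21=v; a(0)→19·0+15≡15=p; c(2)→19·2+15≡1=b; h(7)→19·7+15≡18=s (all mod 26).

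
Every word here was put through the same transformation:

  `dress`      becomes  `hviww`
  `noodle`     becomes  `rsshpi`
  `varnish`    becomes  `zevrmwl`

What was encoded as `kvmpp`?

grill

Every letter moves 4 places later in the alphabet, wrapping around z→a.
Decoding kvmpp: k−4=g, v−4=r, m−4=i, p−4=l, p−4=l.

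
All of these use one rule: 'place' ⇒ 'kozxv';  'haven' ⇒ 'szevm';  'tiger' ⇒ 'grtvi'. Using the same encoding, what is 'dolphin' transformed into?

wloksrm

Each pair mirrors across the alphabet (p↔k, l↔o, a↔z): positions sum to 25. This is the alphabet-reversal cipher (Atbash): a becomes z, b becomes y, etc.
Applying it to dolphin: d↔w, o↔l, l↔o, p↔k, h↔s, i↔r, n↔m.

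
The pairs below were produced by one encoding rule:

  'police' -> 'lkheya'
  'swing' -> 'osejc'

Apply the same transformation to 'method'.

Compare letters: p→l is +22, o→k is +22, l→h is +22 — a constant shift. Each letter is shifted forward by 22 in the alphabet (a Caesar shift of +22).
For method: m+22=i, e+22=a, t+22=p, h+22=d, o+22=k, d+22=z.

iapdkz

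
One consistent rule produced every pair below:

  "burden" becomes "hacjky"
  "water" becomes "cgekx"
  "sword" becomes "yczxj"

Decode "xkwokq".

relief

Shifts by position in burden: pos 0: b→h (+6), pos 1: u→a (+6), pos 2: r→c (+11), pos 3: d→j (+6), pos 4: e→k (+6), pos 5: n→y (+11) — repeating every 3. It's a Vigenère-style cipher with numeric key [6,6,11]: position i shifts by key[i mod 3].
Decoding xkwokq: x−6=r, k−6=e, w−11=l, o−6=i, k−6=e, q−11=f.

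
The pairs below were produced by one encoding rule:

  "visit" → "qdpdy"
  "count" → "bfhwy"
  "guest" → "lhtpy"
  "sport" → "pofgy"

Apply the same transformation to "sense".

v(21)→q(16) and i(8)→d(3) fit y≡9x+9 (mod 26); the inverse of 9 mod 26 is 3. Treating letters as 0–25, the rule is x ↦ 9x + 9 (mod 26).
For sense: s(18)→9·18+9≡15=p; e(4)→9·4+9≡19=t; n(13)→9·13+9≡22=w; s(18)→9·18+9≡15=p; e(4)→9·4+9≡19=t (all mod 26).

ptwpt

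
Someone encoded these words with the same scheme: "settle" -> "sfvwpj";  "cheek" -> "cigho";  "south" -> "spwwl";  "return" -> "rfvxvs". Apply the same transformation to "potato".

ppvdxt

In settle: s→s is +0, e→f is +1, t→v is +2, t→w is +3 — the shift increases by 1 each position. Each letter shifts forward by its position index (0, 1, 2, …) — the shift grows by one for each successive letter.
For potato: p+0=p, o+1=p, t+2=v, a+3=d, t+4=x, o+5=t.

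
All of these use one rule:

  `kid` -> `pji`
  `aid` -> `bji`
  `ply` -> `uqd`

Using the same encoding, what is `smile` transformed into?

The shift depends on letter class: consonant k→p is +5, but vowel i→j is +1. The rule splits by letter class: vowels +1, consonants +5.
Applying it to smile: s(cons)+5=x, m(cons)+5=r, i(vowel)+1=j, l(cons)+5=q, e(vowel)+1=f.

xrjqf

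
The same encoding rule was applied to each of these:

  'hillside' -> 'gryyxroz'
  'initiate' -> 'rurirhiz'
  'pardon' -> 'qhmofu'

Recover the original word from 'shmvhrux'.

bargains

Each letter's alphabet position (a=0..z=25) is mapped through 11·x+7 mod 26 — an affine cipher.
Reversing it on shmvhrux: s(18)→19·(18−7)≡1=b; h(7)→19·(7−7)≡0=a; m(12)→19·(12−7)≡17=r; v(21)→19·(21−7)≡6=g; h(7)→19·(7−7)≡0=a; r(17)→19·(17−7)≡8=i; u(20)→19·(20−7)≡13=n; x(23)→19·(23−7)≡18=s (all mod 26).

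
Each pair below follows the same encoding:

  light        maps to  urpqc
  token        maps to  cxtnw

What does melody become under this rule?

Compare letters: l→u is +9, i→r is +9, g→p is +9 — a constant shift. This is a Caesar cipher with shift 9.
For melody: m+9=v, e+9=n, l+9=u, o+9=x, d+9=m, y+9=h.

vnuxmh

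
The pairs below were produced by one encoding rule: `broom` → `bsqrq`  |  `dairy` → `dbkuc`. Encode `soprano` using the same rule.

Each letter shifts forward by its position index (0, 1, 2, …) — the shift grows by one for each successive letter.
For soprano: s+0=s, o+1=p, p+2=r, r+3=u, a+4=e, n+5=s, o+6=u.

spruesu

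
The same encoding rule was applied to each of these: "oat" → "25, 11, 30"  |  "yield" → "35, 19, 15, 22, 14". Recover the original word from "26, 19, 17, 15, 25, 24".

Letters become their 1-based position plus 10 (so a→11, b→12, …).
Undoing it on 26, 19, 17, 15, 25, 24: 26→(26−10)÷1=16=p, 19→(19−10)÷1=9=i, 17→(17−10)÷1=7=g, 15→(15−10)÷1=5=e, 25→(25−10)÷1=15=o, 24→(24−10)÷1=14=n.

pigeon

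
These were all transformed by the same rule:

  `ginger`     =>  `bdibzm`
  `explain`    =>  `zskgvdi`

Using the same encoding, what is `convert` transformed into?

Every letter moves 21 places later in the alphabet, wrapping around z→a.
For convert: c+21=x, o+21=j, n+21=i, v+21=q, e+21=z, r+21=m, t+21=o.

xjiqzmo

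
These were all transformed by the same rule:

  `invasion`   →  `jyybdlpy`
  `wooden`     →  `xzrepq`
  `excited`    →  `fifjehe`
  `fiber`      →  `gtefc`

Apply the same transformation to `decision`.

epfjdlpy

Shifts by position in invasion: pos 0: i→j (+1), pos 1: n→y (+11), pos 2: v→y (+3), pos 3: a→b (+1), pos 4: s→d (+11), pos 5: i→l (+3) — repeating every 3. A repeating key of period 3 is used — shifts +1, +11, +3 over and over.
On decision: d+1=e, e+11=p, c+3=f, i+1=j, s+11=d, i+3=l, o+1=p, n+11=y.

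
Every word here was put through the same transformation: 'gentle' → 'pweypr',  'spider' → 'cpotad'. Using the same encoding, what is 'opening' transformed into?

The output letters match the input read backwards, each shifted +11: gentle reversed is eltneg. Read the word backwards and shift each letter +11.
On opening: reverse → gninepo; then shift: g+11=r, n+11=y, i+11=t, n+11=y, e+11=p, p+11=a, o+11=z.

rytypaz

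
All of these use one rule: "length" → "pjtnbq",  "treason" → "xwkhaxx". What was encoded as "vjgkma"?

In length: l→p is +4, e→j is +5, n→t is +6, g→n is +7 — the shift increases by 1 each position. Each letter shifts forward by (position + 4), i.e. 4, 5, 6, … — the shift grows by one for each successive letter.
Decoding vjgkma: v−4=r, j−5=e, g−6=a, k−7=d, m−8=e, a−9=r.

reader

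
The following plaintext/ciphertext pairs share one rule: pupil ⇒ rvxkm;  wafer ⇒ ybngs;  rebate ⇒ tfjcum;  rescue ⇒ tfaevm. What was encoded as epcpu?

count

The shifts repeat in a cycle of length 3: positions 0,1,… shift by +2, +1, +8, then the pattern repeats.
Reversing it on epcpu: e−2=c, p−1=o, c−8=u, p−2=n, u−1=t.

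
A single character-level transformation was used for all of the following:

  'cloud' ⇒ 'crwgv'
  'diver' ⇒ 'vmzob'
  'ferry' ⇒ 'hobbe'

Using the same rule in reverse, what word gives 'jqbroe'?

c(2)→c(2) and l(11)→r(17) fit y≡19x+16 (mod 26); the inverse of 19 mod 26 is 11. This is an affine cipher: with a=0,…,z=25, each position x becomes (19x+16) mod 26.
Reversing it on jqbroe: j(9)→11·(9−16)≡1=b; q(16)→11·(16−16)≡0=a; b(1)→11·(1−16)≡17=r; r(17)→11·(17−16)≡11=l; o(14)→11·(14−16)≡4=e; e(4)→11·(4−16)≡24=y (all mod 26).

barley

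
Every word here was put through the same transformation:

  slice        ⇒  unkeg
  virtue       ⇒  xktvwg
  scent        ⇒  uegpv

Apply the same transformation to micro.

Compare letters: s→u is +2, l→n is +2, i→k is +2 — a constant shift. It's a constant shift of +2 (ROT2).
On micro: m+2=o, i+2=k, c+2=e, r+2=t, o+2=q.

oketq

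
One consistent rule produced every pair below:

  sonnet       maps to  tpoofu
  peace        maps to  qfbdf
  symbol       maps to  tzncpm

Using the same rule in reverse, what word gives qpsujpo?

portion

Every letter moves 1 place later in the alphabet, wrapping around z→a.
Reversing it on qpsujpo: q−1=p, p−1=o, s−1=r, u−1=t, j−1=i, p−1=o, o−1=n.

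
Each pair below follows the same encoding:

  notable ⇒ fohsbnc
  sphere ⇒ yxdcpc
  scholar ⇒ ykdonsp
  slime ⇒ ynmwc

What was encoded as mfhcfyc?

intense

Each letter's alphabet position (a=0..z=25) is mapped through 9·x+18 mod 26 — an affine cipher.
Reversing it on mfhcfyc: m(12)→3·(12−18)≡8=i; f(5)→3·(5−18)≡13=n; h(7)→3·(7−18)≡19=t; c(2)→3·(2−18)≡4=e; f(5)→3·(5−18)≡13=n; y(24)→3·(24−18)≡18=s; c(2)→3·(2−18)≡4=e (all mod 26).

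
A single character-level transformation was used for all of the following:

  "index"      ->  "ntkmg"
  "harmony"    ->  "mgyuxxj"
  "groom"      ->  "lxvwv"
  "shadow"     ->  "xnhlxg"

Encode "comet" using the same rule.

hutmc

In index: i→n is +5, n→t is +6, d→k is +7, e→m is +8 — the shift increases by 1 each position. Each letter shifts forward by (position + 5), i.e. 5, 6, 7, … — the shift grows by one for each successive letter.
On comet: c+5=h, o+6=u, m+7=t, e+8=m, t+9=c.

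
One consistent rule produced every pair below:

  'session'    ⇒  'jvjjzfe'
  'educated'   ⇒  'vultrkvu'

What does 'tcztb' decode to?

click

Compare letters: s→j is +17, e→v is +17, s→j is +17 — a constant shift. Each letter is shifted forward by 17 in the alphabet (a Caesar shift of +17).
Undoing it on tcztb: t−17=c, c−17=l, z−17=i, t−17=c, b−17=k.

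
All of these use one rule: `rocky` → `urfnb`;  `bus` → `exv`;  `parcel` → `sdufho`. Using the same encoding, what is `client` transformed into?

folhqw

Compare letters: r→u is +3, o→r is +3, c→f is +3 — a constant shift. Each letter is shifted forward by 3 in the alphabet (a Caesar shift of +3).
For client: c+3=f, l+3=o, i+3=l, e+3=h, n+3=q, t+3=w.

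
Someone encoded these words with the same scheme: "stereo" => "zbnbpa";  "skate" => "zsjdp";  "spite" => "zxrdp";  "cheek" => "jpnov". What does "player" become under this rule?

In stereo: s→z is +7, t→b is +8, e→n is +9, r→b is +10 — the shift increases by 1 each position. The shift increases by 1 at each position, starting from +7: 7, 8, 9, ….
Applying it to player: p+7=w, l+8=t, a+9=j, y+10=i, e+11=p, r+12=d.

wtjipd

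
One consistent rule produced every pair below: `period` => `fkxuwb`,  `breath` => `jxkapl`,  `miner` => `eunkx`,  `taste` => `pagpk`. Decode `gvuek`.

p(15)→f(5) and e(4)→k(10) fit y≡9x+0 (mod 26); the inverse of 9 mod 26 is 3. This is an affine cipher: with a=0,…,z=25, each position x becomes (9x+0) mod 26.
Reversing it on gvuek: g(6)→3·(6−0)≡18=s; v(21)→3·(21−0)≡11=l; u(20)→3·(20−0)≡8=i; e(4)→3·(4−0)≡12=m; k(10)→3·(10−0)≡4=e (all mod 26).

slime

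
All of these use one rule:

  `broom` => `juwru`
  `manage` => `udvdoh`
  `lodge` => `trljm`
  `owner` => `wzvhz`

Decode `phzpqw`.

A repeating key of period 2 is used — shifts +8, +3 over and over.
Decoding phzpqw: p−8=h, h−3=e, z−8=r, p−3=m, q−8=i, w−3=t.

hermit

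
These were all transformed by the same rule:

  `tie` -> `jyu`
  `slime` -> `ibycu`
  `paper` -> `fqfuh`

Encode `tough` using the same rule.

jekwx

Compare letters: t→j is +16, i→y is +16, e→u is +16 — a constant shift. It's a constant shift of +16 (ROT16).
For tough: t+16=j, o+16=e, u+16=k, g+16=w, h+16=x.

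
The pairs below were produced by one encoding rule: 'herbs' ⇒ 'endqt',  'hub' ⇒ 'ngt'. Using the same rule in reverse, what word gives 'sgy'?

mug

The output letters match the input read backwards, each shifted +12: herbs reversed is sbreh. The word is reversed, then every letter is shifted forward by 12.
Decoding sgy: shift back: s−12=g, g−12=u, y−12=m → gum; then reverse → mug.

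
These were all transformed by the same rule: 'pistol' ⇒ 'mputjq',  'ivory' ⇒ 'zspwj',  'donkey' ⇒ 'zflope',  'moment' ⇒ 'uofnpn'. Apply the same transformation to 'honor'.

spopi

The output letters match the input read backwards, each shifted +1: pistol reversed is lotsip. Two steps: reverse the string, then apply a Caesar shift of +1.
For honor: reverse → ronoh; then shift: r+1=s, o+1=p, n+1=o, o+1=p, h+1=i.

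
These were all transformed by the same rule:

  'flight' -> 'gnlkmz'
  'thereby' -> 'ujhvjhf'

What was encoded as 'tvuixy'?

stress

Each letter shifts forward by (position + 1), i.e. 1, 2, 3, … — the shift grows by one for each successive letter.
Undoing it on tvuixy: t−1=s, v−2=t, u−3=r, i−4=e, x−5=s, y−6=s.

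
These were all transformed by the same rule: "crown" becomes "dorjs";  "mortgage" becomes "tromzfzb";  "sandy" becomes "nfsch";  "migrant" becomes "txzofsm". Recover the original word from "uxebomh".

liberty

c(2)→d(3) and r(17)→o(14) fit y≡25x+5 (mod 26); the inverse of 25 mod 26 is 25. Treating letters as 0–25, the rule is x ↦ 25x + 5 (mod 26).
Undoing it on uxebomh: u(20)→25·(20−5)≡11=l; x(23)→25·(23−5)≡8=i; e(4)→25·(4−5)≡1=b; b(1)→25·(1−5)≡4=e; o(14)→25·(14−5)≡17=r; m(12)→25·(12−5)≡19=t; h(7)→25·(7−5)≡24=y (all mod 26).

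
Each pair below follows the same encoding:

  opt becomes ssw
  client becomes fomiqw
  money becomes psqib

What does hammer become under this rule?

keppiu

The shift depends on letter class: consonant p→s is +3, but vowel o→s is +4. Two shifts are in play — +4 for a/e/i/o/u, +3 for every other letter.
Applying it to hammer: h(cons)+3=k, a(vowel)+4=e, m(cons)+3=p, m(cons)+3=p, e(vowel)+4=i, r(cons)+3=u.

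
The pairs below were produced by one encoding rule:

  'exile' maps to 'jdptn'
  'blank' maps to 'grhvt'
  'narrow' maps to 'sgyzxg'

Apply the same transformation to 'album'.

fricv

In exile: e→j is +5, x→d is +6, i→p is +7, l→t is +8 — the shift increases by 1 each position. Letter i (0-indexed) is shifted by i+5, so successive shifts are 5, 6, 7, ….
Applying it to album: a+5=f, l+6=r, b+7=i, u+8=c, m+9=v.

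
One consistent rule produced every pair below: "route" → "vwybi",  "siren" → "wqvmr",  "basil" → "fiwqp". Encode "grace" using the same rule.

kzeki

Shifts by position in route: pos 0: r→v (+4), pos 1: o→w (+8), pos 2: u→y (+4), pos 3: t→b (+8) — repeating every 2. It's a Vigenère-style cipher with numeric key [4,8]: position i shifts by key[i mod 2].
For grace: g+4=k, r+8=z, a+4=e, c+8=k, e+4=i.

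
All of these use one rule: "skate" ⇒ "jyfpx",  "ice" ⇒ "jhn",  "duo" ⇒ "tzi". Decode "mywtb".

worth

The output letters match the input read backwards, each shifted +5: skate reversed is etaks. Two steps: reverse the string, then apply a Caesar shift of +5.
Reversing it on mywtb: shift back: m−5=h, y−5=t, w−5=r, t−5=o, b−5=w → htrow; then reverse → worth.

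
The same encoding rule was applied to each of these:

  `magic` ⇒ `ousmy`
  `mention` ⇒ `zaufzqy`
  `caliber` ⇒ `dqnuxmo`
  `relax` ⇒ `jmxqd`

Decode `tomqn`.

beach

Two steps: reverse the string, then apply a Caesar shift of +12.
Reversing it on tomqn: shift back: t−12=h, o−12=c, m−12=a, q−12=e, n−12=b → hcaeb; then reverse → beach.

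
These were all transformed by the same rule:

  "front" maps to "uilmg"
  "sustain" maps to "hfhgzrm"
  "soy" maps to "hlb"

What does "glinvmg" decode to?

torment

Each letter is replaced by its mirror in the alphabet: a↔z, b↔y, c↔x, and so on (the Atbash cipher).
Decoding glinvmg: g↔t, l↔o, i↔r, n↔m, v↔e, m↔n, g↔t.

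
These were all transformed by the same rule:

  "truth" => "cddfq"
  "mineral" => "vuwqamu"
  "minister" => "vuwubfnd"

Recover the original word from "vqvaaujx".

memorial

The shifts repeat in a cycle of length 2: positions 0,1,… shift by +9, +12, then the pattern repeats.
Decoding vqvaaujx: v−9=m, q−12=e, v−9=m, a−12=o, a−9=r, u−12=i, j−9=a, x−12=l.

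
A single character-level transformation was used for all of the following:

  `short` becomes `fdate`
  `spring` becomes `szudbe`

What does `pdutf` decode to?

third

The output letters match the input read backwards, each shifted +12: short reversed is trohs. The word is reversed, then every letter is shifted forward by 12.
Reversing it on pdutf: shift back: p−12=d, d−12=r, u−12=i, t−12=h, f−12=t → driht; then reverse → third.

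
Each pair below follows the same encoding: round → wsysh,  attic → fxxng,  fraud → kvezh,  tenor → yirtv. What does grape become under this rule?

Shifts by position in round: pos 0: r→w (+5), pos 1: o→s (+4), pos 2: u→y (+4), pos 3: n→s (+5), pos 4: d→h (+4) — repeating every 3. It's a Vigenère-style cipher with numeric key [5,4,4]: position i shifts by key[i mod 3].
On grape: g+5=l, r+4=v, a+4=e, p+5=u, e+4=i.

lveui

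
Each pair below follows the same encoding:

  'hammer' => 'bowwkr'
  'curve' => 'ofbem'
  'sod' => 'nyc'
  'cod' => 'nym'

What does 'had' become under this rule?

nkr

The word is reversed, then every letter is shifted forward by 10.
For had: reverse → dah; then shift: d+10=n, a+10=k, h+10=r.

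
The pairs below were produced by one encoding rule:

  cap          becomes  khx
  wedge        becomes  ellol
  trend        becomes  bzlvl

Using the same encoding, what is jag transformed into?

rho

The shift depends on letter class: consonant c→k is +8, but vowel a→h is +7. Two shifts are in play — +7 for a/e/i/o/u, +8 for every other letter.
On jag: j(cons)+8=r, a(vowel)+7=h, g(cons)+8=o.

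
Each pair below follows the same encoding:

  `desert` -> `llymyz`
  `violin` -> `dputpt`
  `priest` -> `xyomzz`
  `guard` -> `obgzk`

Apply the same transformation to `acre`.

ijxm

Shifts by position in desert: pos 0: d→l (+8), pos 1: e→l (+7), pos 2: s→y (+6), pos 3: e→m (+8), pos 4: r→y (+7), pos 5: t→z (+6) — repeating every 3. It's a Vigenère-style cipher with numeric key [8,7,6]: position i shifts by key[i mod 3].
Applying it to acre: a+8=i, c+7=j, r+6=x, e+8=m.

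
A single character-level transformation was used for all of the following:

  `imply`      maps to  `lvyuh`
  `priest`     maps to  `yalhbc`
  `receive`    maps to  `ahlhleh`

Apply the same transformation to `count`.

Two shifts are in play — +3 for a/e/i/o/u, +9 for every other letter.
For count: c(cons)+9=l, o(vowel)+3=r, u(vowel)+3=x, n(cons)+9=w, t(cons)+9=c.

lrxwc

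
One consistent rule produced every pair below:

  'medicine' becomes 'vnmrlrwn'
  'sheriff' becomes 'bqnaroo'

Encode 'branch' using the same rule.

kajwlq

Compare letters: m→v is +9, e→n is +9, d→m is +9 — a constant shift. This is a Caesar cipher with shift 9.
Applying it to branch: b+9=k, r+9=a, a+9=j, n+9=w, c+9=l, h+9=q.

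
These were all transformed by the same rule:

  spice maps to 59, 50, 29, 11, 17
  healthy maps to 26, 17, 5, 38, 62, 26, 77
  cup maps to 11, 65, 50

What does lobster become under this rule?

With a=1..z=26, the number is 3·pos + 2.
Applying it to lobster: l=12→38, o=15→47, b=2→8, s=19→59, t=20→62, e=5→17, r=18→56.

38, 47, 8, 59, 62, 17, 56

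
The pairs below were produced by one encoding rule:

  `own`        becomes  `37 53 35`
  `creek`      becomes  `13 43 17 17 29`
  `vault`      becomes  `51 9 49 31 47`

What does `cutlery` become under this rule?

o(#15)→37 and w(#23)→53: differences scale by 2, so n = 2·pos + 7. Each letter becomes 2×(its alphabet position, a=1..z=26) + 7.
For cutlery: c=3→13, u=21→49, t=20→47, l=12→31, e=5→17, r=18→43, y=25→57.

13 49 47 31 17 43 57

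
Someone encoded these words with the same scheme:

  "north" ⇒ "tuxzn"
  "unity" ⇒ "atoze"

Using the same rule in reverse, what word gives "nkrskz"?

helmet

Compare letters: n→t is +6, o→u is +6, r→x is +6 — a constant shift. Every letter moves 6 places later in the alphabet, wrapping around z→a.
Decoding nkrskz: n−6=h, k−6=e, r−6=l, s−6=m, k−6=e, z−6=t.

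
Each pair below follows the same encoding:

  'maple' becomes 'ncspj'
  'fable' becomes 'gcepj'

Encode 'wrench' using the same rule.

In maple: m→n is +1, a→c is +2, p→s is +3, l→p is +4 — the shift increases by 1 each position. The shift increases by 1 at each position, starting from +1: 1, 2, 3, ….
For wrench: w+1=x, r+2=t, e+3=h, n+4=r, c+5=h, h+6=n.

xthrhn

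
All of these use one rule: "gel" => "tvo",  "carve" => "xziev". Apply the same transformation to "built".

yfrog

Each pair mirrors across the alphabet (g↔t, e↔v, l↔o): positions sum to 25. Letters are reflected about the middle of the alphabet (position → 25−position): Atbash.
Applying it to built: b↔y, u↔f, i↔r, l↔o, t↔g.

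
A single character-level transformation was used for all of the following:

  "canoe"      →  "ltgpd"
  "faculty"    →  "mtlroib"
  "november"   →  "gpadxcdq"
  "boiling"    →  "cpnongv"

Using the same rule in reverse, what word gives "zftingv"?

Each letter's alphabet position (a=0..z=25) is mapped through 9·x+19 mod 26 — an affine cipher.
Reversing it on zftingv: z(25)→3·(25−19)≡18=s; f(5)→3·(5−19)≡10=k; t(19)→3·(19−19)≡0=a; i(8)→3·(8−19)≡19=t; n(13)→3·(13−19)≡8=i; g(6)→3·(6−19)≡13=n; v(21)→3·(21−19)≡6=g (all mod 26).

skating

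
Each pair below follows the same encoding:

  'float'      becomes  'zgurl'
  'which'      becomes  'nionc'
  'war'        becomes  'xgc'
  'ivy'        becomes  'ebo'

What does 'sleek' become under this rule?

Two steps: reverse the string, then apply a Caesar shift of +6.
For sleek: reverse → keels; then shift: k+6=q, e+6=k, e+6=k, l+6=r, s+6=y.

qkkry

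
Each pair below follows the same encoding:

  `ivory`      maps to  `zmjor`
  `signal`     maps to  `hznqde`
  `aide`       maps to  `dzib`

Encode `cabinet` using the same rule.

pdwzqba

This is an affine cipher: with a=0,…,z=25, each position x becomes (19x+3) mod 26.
On cabinet: c(2)→19·2+3≡15=p; a(0)→19·0+3≡3=d; b(1)→19·1+3≡22=w; i(8)→19·8+3≡25=z; n(13)→19·13+3≡16=q; e(4)→19·4+3≡1=b; t(19)→19·19+3≡0=a (all mod 26).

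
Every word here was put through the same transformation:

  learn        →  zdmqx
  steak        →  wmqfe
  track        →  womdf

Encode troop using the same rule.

baadf

The output letters match the input read backwards, each shifted +12: learn reversed is nrael. Two steps: reverse the string, then apply a Caesar shift of +12.
On troop: reverse → poort; then shift: p+12=b, o+12=a, o+12=a, r+12=d, t+12=f.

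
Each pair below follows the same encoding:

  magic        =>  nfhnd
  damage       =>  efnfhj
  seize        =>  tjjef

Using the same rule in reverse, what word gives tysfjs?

strain

Shifts by position in magic: pos 0: m→n (+1), pos 1: a→f (+5), pos 2: g→h (+1), pos 3: i→n (+5) — repeating every 2. It's a Vigenère-style cipher with numeric key [1,5]: position i shifts by key[i mod 2].
Undoing it on tysfjs: t−1=s, y−5=t, s−1=r, f−5=a, j−1=i, s−5=n.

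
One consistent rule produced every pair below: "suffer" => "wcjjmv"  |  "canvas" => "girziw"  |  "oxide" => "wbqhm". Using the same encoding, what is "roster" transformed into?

vwwxmv

The shift depends on letter class: consonant s→w is +4, but vowel u→c is +8. Vowels shift forward by 8 and consonants shift forward by 4.
On roster: r(cons)+4=v, o(vowel)+8=w, s(cons)+4=w, t(cons)+4=x, e(vowel)+8=m, r(cons)+4=v.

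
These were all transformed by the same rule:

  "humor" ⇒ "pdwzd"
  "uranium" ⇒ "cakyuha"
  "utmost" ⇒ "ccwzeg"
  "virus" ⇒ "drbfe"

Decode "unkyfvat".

The shift increases by 1 at each position, starting from +8: 8, 9, 10, ….
Undoing it on unkyfvat: u−8=m, n−9=e, k−10=a, y−11=n, f−12=t, v−13=i, a−14=m, t−15=e.

meantime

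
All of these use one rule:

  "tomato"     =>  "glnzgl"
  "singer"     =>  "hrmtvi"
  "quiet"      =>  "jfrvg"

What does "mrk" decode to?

Letters are reflected about the middle of the alphabet (position → 25−position): Atbash.
Undoing it on mrk: m↔n, r↔i, k↔p.

nip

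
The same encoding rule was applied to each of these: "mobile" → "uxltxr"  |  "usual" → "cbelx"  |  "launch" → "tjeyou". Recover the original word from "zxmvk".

In mobile: m→u is +8, o→x is +9, b→l is +10, i→t is +11 — the shift increases by 1 each position. Each letter shifts forward by (position + 8), i.e. 8, 9, 10, … — the shift grows by one for each successive letter.
Reversing it on zxmvk: z−8=r, x−9=o, m−10=c, v−11=k, k−12=y.

rocky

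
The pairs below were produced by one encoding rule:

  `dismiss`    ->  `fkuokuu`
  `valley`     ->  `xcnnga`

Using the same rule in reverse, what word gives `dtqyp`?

Each letter is shifted forward by 2 in the alphabet (a Caesar shift of +2).
Undoing it on dtqyp: d−2=b, t−2=r, q−2=o, y−2=w, p−2=n.

brown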